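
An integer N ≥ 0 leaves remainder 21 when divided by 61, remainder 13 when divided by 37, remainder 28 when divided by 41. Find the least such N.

61692

From N ≡ 21 (mod 61) write N = 21 + 61t. Substituting into N ≡ 13 (mod 37) gives 61t ≡ 29 (mod 37), and since 24⁻¹ ≡ 17 (mod 37), t ≡ 12. Hence N ≡ 21 + 61·12 = 753 (mod 2257).
From N ≡ 753 (mod 2257) write N = 753 + 2257t. Substituting into N ≡ 28 (mod 41) gives 2257t ≡ 13 (mod 41), and since 2⁻¹ ≡ 21 (mod 41), t ≡ 27. Hence N ≡ 753 + 2257·27 = 61692 (mod 92537).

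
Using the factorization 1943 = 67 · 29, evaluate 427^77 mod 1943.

336

Mod 67: 427 ≡ 25; by Fermat, exponent reduces to 77 mod 66 = 11; 25^11 ≡ 1 (mod 67).
Mod 29: 427 ≡ 21; by Fermat, exponent reduces to 77 mod 28 = 21; 21^21 ≡ 17 (mod 29).
Combine by CRT: x ≡ 1 (mod 67), x ≡ 17 (mod 29) ⇒ x ≡ 336 (mod 1943).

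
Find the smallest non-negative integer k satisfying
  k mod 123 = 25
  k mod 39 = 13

1378

Combine the congruences pairwise.
gcd(123, 39) = 3 and 3 | (13 − 25), so the pair is consistent; merging gives k ≡ 1378 (mod 1599), where 1599 = lcm(123, 39).
The solution is unique modulo lcm(123, 39) = 1599.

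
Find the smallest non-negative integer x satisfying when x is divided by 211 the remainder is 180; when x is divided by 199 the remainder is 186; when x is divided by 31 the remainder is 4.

The moduli are pairwise coprime; N = 211·199·31 = 1301659.
N/211 = 6169; 6169 ≡ 50 (mod 211); 50·38 ≡ 1, so inverse 38.
N/199 = 6541; 6541 ≡ 173 (mod 199); 173·176 ≡ 1, so inverse 176.
N/31 = 41989; 41989 ≡ 15 (mod 31); 15·29 ≡ 1, so inverse 29.
x ≡ 180·6169·38 + 186·6541·176 + 4·41989·29 = 261192860.
261192860 mod 1301659 = 861060.

861060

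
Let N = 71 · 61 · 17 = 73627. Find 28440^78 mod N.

54962

Mod 71: 28440 ≡ 40; by Fermat, exponent reduces to 78 mod 70 = 8; 40^8 ≡ 8 (mod 71).
Mod 61: 28440 ≡ 14; by Fermat, exponent reduces to 78 mod 60 = 18; 14^18 ≡ 1 (mod 61).
Mod 17: 28440 ≡ 16; by Fermat, exponent reduces to 78 mod 16 = 14; 16^14 ≡ 1 (mod 17).
Combine by CRT: x ≡ 8 (mod 71), x ≡ 1 (mod 61), x ≡ 1 (mod 17) ⇒ x ≡ 54962 (mod 73627).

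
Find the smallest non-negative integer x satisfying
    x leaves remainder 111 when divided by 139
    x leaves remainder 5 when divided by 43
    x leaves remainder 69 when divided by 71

The moduli are pairwise coprime; N = 139·43·71 = 424367.
N/139 = 3053; 3053 ≡ 134 (mod 139); 134·111 ≡ 1, so inverse 111.
N/43 = 9869; 9869 ≡ 22 (mod 43); 22·2 ≡ 1, so inverse 2.
N/71 = 5977; 5977 ≡ 13 (mod 71); 13·11 ≡ 1, so inverse 11.
x ≡ 111·3053·111 + 5·9869·2 + 69·5977·11 = 42251246.
42251246 mod 424367 = 238913.

238913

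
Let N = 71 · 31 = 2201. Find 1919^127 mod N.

Mod 71: 1919 ≡ 2; by Fermat, exponent reduces to 127 mod 70 = 57; 2^57 ≡ 50 (mod 71).
Mod 31: 1919 ≡ 28; by Fermat, exponent reduces to 127 mod 30 = 7; 28^7 ≡ 14 (mod 31).
Combine by CRT: x ≡ 50 (mod 71), x ≡ 14 (mod 31) ⇒ x ≡ 1967 (mod 2201).

1967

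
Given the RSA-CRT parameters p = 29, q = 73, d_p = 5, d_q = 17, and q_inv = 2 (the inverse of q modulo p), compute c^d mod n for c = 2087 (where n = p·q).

782

m₁ = c^(d_p) mod p: c ≡ 28 (mod 29), and 28^5 mod 29 = 28.
m₂ = c^(d_q) mod q: c ≡ 43 (mod 73), and 43^17 mod 73 = 52.
h = q_inv·(m₁ − m₂) mod p = 2·(28 − 52) mod 29 = 10.
m = m₂ + h·q = 52 + 10·73 = 782.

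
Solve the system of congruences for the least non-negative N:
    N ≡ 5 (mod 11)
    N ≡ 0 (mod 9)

27

From N ≡ 5 (mod 11) write N = 5 + 11t. Substituting into N ≡ 0 (mod 9) gives 11t ≡ 4 (mod 9), and since 2⁻¹ ≡ 5 (mod 9), t ≡ 2. Hence N ≡ 5 + 11·2 = 27 (mod 99).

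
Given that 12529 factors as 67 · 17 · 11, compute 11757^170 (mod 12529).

7074

Mod 67: 11757 ≡ 32; by Fermat, exponent reduces to 170 mod 66 = 38; 32^38 ≡ 39 (mod 67).
Mod 17: 11757 ≡ 10; by Fermat, exponent reduces to 170 mod 16 = 10; 10^10 ≡ 2 (mod 17).
Mod 11: 11757 ≡ 9; since 10 | 170, by Fermat 9^170 ≡ 1 (mod 11).
Combine by CRT: x ≡ 39 (mod 67), x ≡ 2 (mod 17), x ≡ 1 (mod 11) ⇒ x ≡ 7074 (mod 12529).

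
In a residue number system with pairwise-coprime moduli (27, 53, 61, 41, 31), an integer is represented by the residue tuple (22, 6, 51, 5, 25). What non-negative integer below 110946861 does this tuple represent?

Combine the congruences pairwise.
From x ≡ 22 (mod 27) write x = 22 + 27t. Substituting into x ≡ 6 (mod 53) gives 27t ≡ 37 (mod 53), and since 27⁻¹ ≡ 2 (mod 53), t ≡ 21. Hence x ≡ 22 + 27·21 = 589 (mod 1431).
From x ≡ 589 (mod 1431) write x = 589 + 1431t. Substituting into x ≡ 51 (mod 61) gives 1431t ≡ 11 (mod 61), and since 28⁻¹ ≡ 24 (mod 61), t ≡ 20. Hence x ≡ 589 + 1431·20 = 29209 (mod 87291).
From x ≡ 29209 (mod 87291) write x = 29209 + 87291t. Substituting into x ≡ 5 (mod 41) gives 87291t ≡ 29 (mod 41), and since 2⁻¹ ≡ 21 (mod 41), t ≡ 35. Hence x ≡ 29209 + 87291·35 = 3084394 (mod 3578931).
From x ≡ 3084394 (mod 3578931) write x = 3084394 + 3578931t. Substituting into x ≡ 25 (mod 31) gives 3578931t ≡ 7 (mod 31), and since 12⁻¹ ≡ 13 (mod 31), t ≡ 29. Hence x ≡ 3084394 + 3578931·29 = 106873393 (mod 110946861).

106873393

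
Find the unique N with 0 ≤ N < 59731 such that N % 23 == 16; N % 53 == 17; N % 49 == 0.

44590

From N ≡ 16 (mod 23) write N = 16 + 23t. Substituting into N ≡ 17 (mod 53) gives 23t ≡ 1 (mod 53), and since 23⁻¹ ≡ 30 (mod 53), t ≡ 30. Hence N ≡ 16 + 23·30 = 706 (mod 1219).
From N ≡ 706 (mod 1219) write N = 706 + 1219t. Substituting into N ≡ 0 (mod 49) gives 1219t ≡ 29 (mod 49), and since 43⁻¹ ≡ 8 (mod 49), t ≡ 36. Hence N ≡ 706 + 1219·36 = 44590 (mod 59731).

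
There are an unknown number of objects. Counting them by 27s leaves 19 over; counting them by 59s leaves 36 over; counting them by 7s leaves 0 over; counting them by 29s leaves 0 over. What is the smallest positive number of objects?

The moduli are pairwise coprime; M = 27·59·7·29 = 323379.
M/27 = 11977; 11977 ≡ 16 (mod 27); 16·22 ≡ 1, so inverse 22.
M/59 = 5481; 5481 ≡ 53 (mod 59); 53·49 ≡ 1, so inverse 49.
M/7 = 46197; 46197 ≡ 4 (mod 7); 4·2 ≡ 1, so inverse 2.
M/29 = 11151; 11151 ≡ 15 (mod 29); 15·2 ≡ 1, so inverse 2.
N ≡ 19·11977·22 + 36·5481·49 + 0·46197·2 + 0·11151·2 = 14674870.
14674870 mod 323379 = 122815.

122815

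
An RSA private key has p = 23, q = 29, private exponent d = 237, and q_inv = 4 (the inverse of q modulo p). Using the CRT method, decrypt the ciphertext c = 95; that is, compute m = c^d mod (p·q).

453

d_p = d mod (p−1) = 237 mod 22 = 17; d_q = d mod (q−1) = 13.
m₁ = c^(d_p) mod p: c ≡ 3 (mod 23), and 3^17 mod 23 = 16.
m₂ = c^(d_q) mod q: c ≡ 8 (mod 29), and 8^13 mod 29 = 18.
h = q_inv·(m₁ − m₂) mod p = 4·(16 − 18) mod 23 = 15.
m = m₂ + h·q = 18 + 15·29 = 453.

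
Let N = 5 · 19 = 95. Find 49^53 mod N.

Mod 5: 49 ≡ 4; by Fermat, exponent reduces to 53 mod 4 = 1; 4^1 ≡ 4 (mod 5).
Mod 19: 49 ≡ 11; by Fermat, exponent reduces to 53 mod 18 = 17; 11^17 ≡ 7 (mod 19).
Combine by CRT: x ≡ 4 (mod 5), x ≡ 7 (mod 19) ⇒ x ≡ 64 (mod 95).

64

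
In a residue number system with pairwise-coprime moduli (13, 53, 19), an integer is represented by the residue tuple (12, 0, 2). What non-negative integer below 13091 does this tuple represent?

The moduli are pairwise coprime; N = 13·53·19 = 13091.
N/13 = 1007; 1007 ≡ 6 (mod 13); 6·11 ≡ 1, so inverse 11.
N/53 = 247; 247 ≡ 35 (mod 53); 35·50 ≡ 1, so inverse 50.
N/19 = 689; 689 ≡ 5 (mod 19); 5·4 ≡ 1, so inverse 4.
x ≡ 12·1007·11 + 0·247·50 + 2·689·4 = 138436.
138436 mod 13091 = 7526.

7526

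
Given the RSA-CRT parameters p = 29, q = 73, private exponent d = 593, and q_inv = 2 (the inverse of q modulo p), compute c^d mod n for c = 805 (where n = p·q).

767

d_p = d mod (p−1) = 593 mod 28 = 5; d_q = d mod (q−1) = 17.
m₁ = c^(d_p) mod p: c ≡ 22 (mod 29), and 22^5 mod 29 = 13.
m₂ = c^(d_q) mod q: c ≡ 2 (mod 73), and 2^17 mod 73 = 37.
h = q_inv·(m₁ − m₂) mod p = 2·(13 − 37) mod 29 = 10.
m = m₂ + h·q = 37 + 10·73 = 767.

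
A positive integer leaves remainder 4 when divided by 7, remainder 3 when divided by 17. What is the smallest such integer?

88

Combine the congruences pairwise.
From k ≡ 4 (mod 7) write k = 4 + 7t. Substituting into k ≡ 3 (mod 17) gives 7t ≡ 16 (mod 17), and since 7⁻¹ ≡ 5 (mod 17), t ≡ 12. Hence k ≡ 4 + 7·12 = 88 (mod 119).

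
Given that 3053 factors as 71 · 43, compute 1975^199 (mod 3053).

784

Mod 71: 1975 ≡ 58; by Fermat, exponent reduces to 199 mod 70 = 59; 58^59 ≡ 3 (mod 71).
Mod 43: 1975 ≡ 40; by Fermat, exponent reduces to 199 mod 42 = 31; 40^31 ≡ 10 (mod 43).
Combine by CRT: x ≡ 3 (mod 71), x ≡ 10 (mod 43) ⇒ x ≡ 784 (mod 3053).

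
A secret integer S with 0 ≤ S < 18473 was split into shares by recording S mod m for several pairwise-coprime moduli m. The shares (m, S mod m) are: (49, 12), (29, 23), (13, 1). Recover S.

Combine the congruences pairwise.
From S ≡ 12 (mod 49) write S = 12 + 49t. Substituting into S ≡ 23 (mod 29) gives 49t ≡ 11 (mod 29), and since 20⁻¹ ≡ 16 (mod 29), t ≡ 2. Hence S ≡ 12 + 49·2 = 110 (mod 1421).
From S ≡ 110 (mod 1421) write S = 110 + 1421t. Substituting into S ≡ 1 (mod 13) gives 1421t ≡ 8 (mod 13), and since 4⁻¹ ≡ 10 (mod 13), t ≡ 2. Hence S ≡ 110 + 1421·2 = 2952 (mod 18473).

2952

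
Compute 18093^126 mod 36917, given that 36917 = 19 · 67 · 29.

33726

Mod 19: 18093 ≡ 5; since 18 | 126, by Fermat 5^126 ≡ 1 (mod 19).
Mod 67: 18093 ≡ 3; by Fermat, exponent reduces to 126 mod 66 = 60; 3^60 ≡ 25 (mod 67).
Mod 29: 18093 ≡ 26; by Fermat, exponent reduces to 126 mod 28 = 14; 26^14 ≡ 28 (mod 29).
Combine by CRT: x ≡ 1 (mod 19), x ≡ 25 (mod 67), x ≡ 28 (mod 29) ⇒ x ≡ 33726 (mod 36917).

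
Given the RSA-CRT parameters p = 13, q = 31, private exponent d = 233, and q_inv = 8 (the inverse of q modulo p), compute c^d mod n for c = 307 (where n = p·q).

268

d_p = d mod (p−1) = 233 mod 12 = 5; d_q = d mod (q−1) = 23.
m₁ = c^(d_p) mod p: c ≡ 8 (mod 13), and 8^5 mod 13 = 8.
m₂ = c^(d_q) mod q: c ≡ 28 (mod 31), and 28^23 mod 31 = 20.
h = q_inv·(m₁ − m₂) mod p = 8·(8 − 20) mod 13 = 8.
m = m₂ + h·q = 20 + 8·31 = 268.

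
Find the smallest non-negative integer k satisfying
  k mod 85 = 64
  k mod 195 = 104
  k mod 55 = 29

Combine the congruences pairwise.
gcd(85, 195) = 5 and 5 | (104 − 64), so the pair is consistent; merging gives k ≡ 2444 (mod 3315), where 3315 = lcm(85, 195).
gcd(3315, 55) = 5 and 5 | (29 − 2444), so the pair is consistent; merging gives k ≡ 15704 (mod 36465), where 36465 = lcm(3315, 55).
The solution is unique modulo lcm(85, 195, 55) = 36465.

15704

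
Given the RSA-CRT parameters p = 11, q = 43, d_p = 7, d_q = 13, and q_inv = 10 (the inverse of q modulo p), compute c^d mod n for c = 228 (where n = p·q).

m₁ = c^(d_p) mod p: c ≡ 8 (mod 11), and 8^7 mod 11 = 2.
m₂ = c^(d_q) mod q: c ≡ 13 (mod 43), and 13^13 mod 43 = 17.
h = q_inv·(m₁ − m₂) mod p = 10·(2 − 17) mod 11 = 4.
m = m₂ + h·q = 17 + 4·43 = 189.

189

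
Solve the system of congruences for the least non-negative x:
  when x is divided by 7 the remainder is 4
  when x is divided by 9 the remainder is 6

From x ≡ 4 (mod 7) write x = 4 + 7t. Substituting into x ≡ 6 (mod 9) gives 7t ≡ 2 (mod 9), and since 7⁻¹ ≡ 4 (mod 9), t ≡ 8. Hence x ≡ 4 + 7·8 = 60 (mod 63).

60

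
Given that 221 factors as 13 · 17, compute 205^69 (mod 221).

Mod 13: 205 ≡ 10; by Fermat, exponent reduces to 69 mod 12 = 9; 10^9 ≡ 12 (mod 13).
Mod 17: 205 ≡ 1; by Fermat, exponent reduces to 69 mod 16 = 5; 1^5 ≡ 1 (mod 17).
Combine by CRT: x ≡ 12 (mod 13), x ≡ 1 (mod 17) ⇒ x ≡ 103 (mod 221).

103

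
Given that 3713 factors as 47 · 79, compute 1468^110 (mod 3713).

Mod 47: 1468 ≡ 11; by Fermat, exponent reduces to 110 mod 46 = 18; 11^18 ≡ 34 (mod 47).
Mod 79: 1468 ≡ 46; by Fermat, exponent reduces to 110 mod 78 = 32; 46^32 ≡ 64 (mod 79).
Combine by CRT: x ≡ 34 (mod 47), x ≡ 64 (mod 79) ⇒ x ≡ 222 (mod 3713).

222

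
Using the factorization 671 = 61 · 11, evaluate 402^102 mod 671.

Mod 61: 402 ≡ 36; by Fermat, exponent reduces to 102 mod 60 = 42; 36^42 ≡ 34 (mod 61).
Mod 11: 402 ≡ 6; by Fermat, exponent reduces to 102 mod 10 = 2; 6^2 ≡ 3 (mod 11).
Combine by CRT: x ≡ 34 (mod 61), x ≡ 3 (mod 11) ⇒ x ≡ 278 (mod 671).

278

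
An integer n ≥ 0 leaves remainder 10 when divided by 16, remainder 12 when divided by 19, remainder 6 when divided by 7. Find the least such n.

202

Combine the congruences pairwise.
From n ≡ 10 (mod 16) write n = 10 + 16t. Substituting into n ≡ 12 (mod 19) gives 16t ≡ 2 (mod 19), and since 16⁻¹ ≡ 6 (mod 19), t ≡ 12. Hence n ≡ 10 + 16·12 = 202 (mod 304).
From n ≡ 202 (mod 304) write n = 202 + 304t. Substituting into n ≡ 6 (mod 7) gives 304t ≡ 0 (mod 7), and since 3⁻¹ ≡ 5 (mod 7), t ≡ 0. Hence n ≡ 202 + 304·0 = 202 (mod 2128).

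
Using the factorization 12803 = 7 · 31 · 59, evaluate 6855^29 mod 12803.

Mod 7: 6855 ≡ 2; by Fermat, exponent reduces to 29 mod 6 = 5; 2^5 ≡ 4 (mod 7).
Mod 31: 6855 ≡ 4; 4^29 ≡ 8 (mod 31).
Mod 59: 6855 ≡ 11; 11^29 ≡ 58 (mod 59).
Combine by CRT: x ≡ 4 (mod 7), x ≡ 8 (mod 31), x ≡ 58 (mod 59) ⇒ x ≡ 12625 (mod 12803).

12625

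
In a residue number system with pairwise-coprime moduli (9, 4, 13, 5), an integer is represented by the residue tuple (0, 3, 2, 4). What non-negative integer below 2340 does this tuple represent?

639

The moduli are pairwise coprime; N = 9·4·13·5 = 2340.
N/9 = 260; 260 ≡ 8 (mod 9); 8·8 ≡ 1, so inverse 8.
N/4 = 585; 585 ≡ 1 (mod 4), inverse 1.
N/13 = 180; 180 ≡ 11 (mod 13); 11·6 ≡ 1, so inverse 6.
N/5 = 468; 468 ≡ 3 (mod 5); 3·2 ≡ 1, so inverse 2.
x ≡ 0·260·8 + 3·585·1 + 2·180·6 + 4·468·2 = 7659.
7659 mod 2340 = 639.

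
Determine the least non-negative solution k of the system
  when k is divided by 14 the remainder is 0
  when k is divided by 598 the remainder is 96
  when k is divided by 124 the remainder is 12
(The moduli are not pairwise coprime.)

56308

gcd(14, 598) = 2 and 2 | (96 − 0), so the pair is consistent; merging gives k ≡ 1890 (mod 4186), where 4186 = lcm(14, 598).
gcd(4186, 124) = 2 and 2 | (12 − 1890), so the pair is consistent; merging gives k ≡ 56308 (mod 259532), where 259532 = lcm(4186, 124).
The solution is unique modulo lcm(14, 598, 124) = 259532.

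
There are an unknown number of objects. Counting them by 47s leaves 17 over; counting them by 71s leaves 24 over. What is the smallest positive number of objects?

2367

Combine the congruences pairwise.
From N ≡ 17 (mod 47) write N = 17 + 47t. Substituting into N ≡ 24 (mod 71) gives 47t ≡ 7 (mod 71), and since 47⁻¹ ≡ 68 (mod 71), t ≡ 50. Hence N ≡ 17 + 47·50 = 2367 (mod 3337).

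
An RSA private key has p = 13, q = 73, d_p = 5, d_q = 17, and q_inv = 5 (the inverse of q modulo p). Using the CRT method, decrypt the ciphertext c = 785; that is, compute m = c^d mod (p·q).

m₁ = c^(d_p) mod p: c ≡ 5 (mod 13), and 5^5 mod 13 = 5.
m₂ = c^(d_q) mod q: c ≡ 55 (mod 73), and 55^17 mod 73 = 4.
h = q_inv·(m₁ − m₂) mod p = 5·(5 − 4) mod 13 = 5.
m = m₂ + h·q = 4 + 5·73 = 369.

369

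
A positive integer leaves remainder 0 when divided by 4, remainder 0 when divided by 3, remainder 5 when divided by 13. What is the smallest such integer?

96

The moduli are pairwise coprime; N = 4·3·13 = 156.
N/4 = 39; 39 ≡ 3 (mod 4); 3·3 ≡ 1, so inverse 3.
N/3 = 52; 52 ≡ 1 (mod 3), inverse 1.
N/13 = 12; 12 ≡ 12 (mod 13); 12·12 ≡ 1, so inverse 12.
m ≡ 0·39·3 + 0·52·1 + 5·12·12 = 720.
720 mod 156 = 96.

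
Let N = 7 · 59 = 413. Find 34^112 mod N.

Mod 7: 34 ≡ 6; by Fermat, exponent reduces to 112 mod 6 = 4; 6^4 ≡ 1 (mod 7).
Mod 59: 34 ≡ 34; by Fermat, exponent reduces to 112 mod 58 = 54; 34^54 ≡ 21 (mod 59).
Combine by CRT: x ≡ 1 (mod 7), x ≡ 21 (mod 59) ⇒ x ≡ 316 (mod 413).

316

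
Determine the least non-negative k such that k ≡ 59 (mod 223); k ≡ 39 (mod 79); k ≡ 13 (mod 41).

375368

From k ≡ 59 (mod 223) write k = 59 + 223t. Substituting into k ≡ 39 (mod 79) gives 223t ≡ 59 (mod 79), and since 65⁻¹ ≡ 62 (mod 79), t ≡ 24. Hence k ≡ 59 + 223·24 = 5411 (mod 17617).
From k ≡ 5411 (mod 17617) write k = 5411 + 17617t. Substituting into k ≡ 13 (mod 41) gives 17617t ≡ 14 (mod 41), and since 28⁻¹ ≡ 22 (mod 41), t ≡ 21. Hence k ≡ 5411 + 17617·21 = 375368 (mod 722297).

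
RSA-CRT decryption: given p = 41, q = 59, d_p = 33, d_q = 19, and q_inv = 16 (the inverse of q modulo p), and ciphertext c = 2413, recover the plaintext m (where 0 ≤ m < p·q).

1500

m₁ = c^(d_p) mod p: c ≡ 35 (mod 41), and 35^33 mod 41 = 24.
m₂ = c^(d_q) mod q: c ≡ 53 (mod 59), and 53^19 mod 59 = 25.
h = q_inv·(m₁ − m₂) mod p = 16·(24 − 25) mod 41 = 25.
m = m₂ + h·q = 25 + 25·59 = 1500.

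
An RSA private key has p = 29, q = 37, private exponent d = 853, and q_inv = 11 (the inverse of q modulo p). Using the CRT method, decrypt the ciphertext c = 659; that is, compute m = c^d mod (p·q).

d_p = d mod (p−1) = 853 mod 28 = 13; d_q = d mod (q−1) = 25.
m₁ = c^(d_p) mod p: c ≡ 21 (mod 29), and 21^13 mod 29 = 11.
m₂ = c^(d_q) mod q: c ≡ 30 (mod 37), and 30^25 mod 37 = 3.
h = q_inv·(m₁ − m₂) mod p = 11·(11 − 3) mod 29 = 1.
m = m₂ + h·q = 3 + 1·37 = 40.

40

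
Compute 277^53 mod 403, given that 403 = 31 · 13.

Mod 31: 277 ≡ 29; by Fermat, exponent reduces to 53 mod 30 = 23; 29^23 ≡ 23 (mod 31).
Mod 13: 277 ≡ 4; by Fermat, exponent reduces to 53 mod 12 = 5; 4^5 ≡ 10 (mod 13).
Combine by CRT: x ≡ 23 (mod 31), x ≡ 10 (mod 13) ⇒ x ≡ 23 (mod 403).

23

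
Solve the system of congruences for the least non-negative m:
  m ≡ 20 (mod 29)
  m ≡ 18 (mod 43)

1093

Combine the congruences pairwise.
From m ≡ 20 (mod 29) write m = 20 + 29t. Substituting into m ≡ 18 (mod 43) gives 29t ≡ 41 (mod 43), and since 29⁻¹ ≡ 3 (mod 43), t ≡ 37. Hence m ≡ 20 + 29·37 = 1093 (mod 1247).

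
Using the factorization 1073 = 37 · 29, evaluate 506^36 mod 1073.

741

Mod 37: 506 ≡ 25; since 36 | 36, by Fermat 25^36 ≡ 1 (mod 37).
Mod 29: 506 ≡ 13; by Fermat, exponent reduces to 36 mod 28 = 8; 13^8 ≡ 16 (mod 29).
Combine by CRT: x ≡ 1 (mod 37), x ≡ 16 (mod 29) ⇒ x ≡ 741 (mod 1073).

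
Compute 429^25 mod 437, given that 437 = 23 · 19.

201

Mod 23: 429 ≡ 15; by Fermat, exponent reduces to 25 mod 22 = 3; 15^3 ≡ 17 (mod 23).
Mod 19: 429 ≡ 11; by Fermat, exponent reduces to 25 mod 18 = 7; 11^7 ≡ 11 (mod 19).
Combine by CRT: x ≡ 17 (mod 23), x ≡ 11 (mod 19) ⇒ x ≡ 201 (mod 437).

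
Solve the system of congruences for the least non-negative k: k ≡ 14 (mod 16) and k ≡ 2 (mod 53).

638

Combine the congruences pairwise.
From k ≡ 14 (mod 16) write k = 14 + 16t. Substituting into k ≡ 2 (mod 53) gives 16t ≡ 41 (mod 53), and since 16⁻¹ ≡ 10 (mod 53), t ≡ 39. Hence k ≡ 14 + 16·39 = 638 (mod 848).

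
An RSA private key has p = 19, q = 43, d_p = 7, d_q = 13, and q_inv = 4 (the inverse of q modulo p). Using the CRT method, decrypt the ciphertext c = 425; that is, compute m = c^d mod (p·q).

311

m₁ = c^(d_p) mod p: c ≡ 7 (mod 19), and 7^7 mod 19 = 7.
m₂ = c^(d_q) mod q: c ≡ 38 (mod 43), and 38^13 mod 43 = 10.
h = q_inv·(m₁ − m₂) mod p = 4·(7 − 10) mod 19 = 7.
m = m₂ + h·q = 10 + 7·43 = 311.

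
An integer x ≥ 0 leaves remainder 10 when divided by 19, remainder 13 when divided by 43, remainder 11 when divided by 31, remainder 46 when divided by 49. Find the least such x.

Combine the congruences pairwise.
From x ≡ 10 (mod 19) write x = 10 + 19t. Substituting into x ≡ 13 (mod 43) gives 19t ≡ 3 (mod 43), and since 19⁻¹ ≡ 34 (mod 43), t ≡ 16. Hence x ≡ 10 + 19·16 = 314 (mod 817).
From x ≡ 314 (mod 817) write x = 314 + 817t. Substituting into x ≡ 11 (mod 31) gives 817t ≡ 7 (mod 31), and since 11⁻¹ ≡ 17 (mod 31), t ≡ 26. Hence x ≡ 314 + 817·26 = 21556 (mod 25327).
From x ≡ 21556 (mod 25327) write x = 21556 + 25327t. Substituting into x ≡ 46 (mod 49) gives 25327t ≡ 1 (mod 49), and since 43⁻¹ ≡ 8 (mod 49), t ≡ 8. Hence x ≡ 21556 + 25327·8 = 224172 (mod 1241023).

224172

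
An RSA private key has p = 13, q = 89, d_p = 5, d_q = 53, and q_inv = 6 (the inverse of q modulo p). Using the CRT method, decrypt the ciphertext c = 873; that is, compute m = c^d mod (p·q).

m₁ = c^(d_p) mod p: c ≡ 2 (mod 13), and 2^5 mod 13 = 6.
m₂ = c^(d_q) mod q: c ≡ 72 (mod 89), and 72^53 mod 89 = 42.
h = q_inv·(m₁ − m₂) mod p = 6·(6 − 42) mod 13 = 5.
m = m₂ + h·q = 42 + 5·89 = 487.

487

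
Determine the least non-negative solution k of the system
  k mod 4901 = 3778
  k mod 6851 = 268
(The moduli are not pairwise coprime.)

Combine the congruences pairwise.
gcd(4901, 6851) = 13 and 13 | (268 − 3778), so the pair is consistent; merging gives k ≡ 1562296 (mod 2582827), where 2582827 = lcm(4901, 6851).
The solution is unique modulo lcm(4901, 6851) = 2582827.

1562296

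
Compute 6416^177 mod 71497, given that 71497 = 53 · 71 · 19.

Mod 53: 6416 ≡ 3; by Fermat, exponent reduces to 177 mod 52 = 21; 3^21 ≡ 41 (mod 53).
Mod 71: 6416 ≡ 26; by Fermat, exponent reduces to 177 mod 70 = 37; 26^37 ≡ 34 (mod 71).
Mod 19: 6416 ≡ 13; by Fermat, exponent reduces to 177 mod 18 = 15; 13^15 ≡ 8 (mod 19).
Combine by CRT: x ≡ 41 (mod 53), x ≡ 34 (mod 71), x ≡ 8 (mod 19) ⇒ x ≡ 12814 (mod 71497).

12814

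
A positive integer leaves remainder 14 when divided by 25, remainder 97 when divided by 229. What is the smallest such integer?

5364

From m ≡ 14 (mod 25) write m = 14 + 25t. Substituting into m ≡ 97 (mod 229) gives 25t ≡ 83 (mod 229), and since 25⁻¹ ≡ 55 (mod 229), t ≡ 214. Hence m ≡ 14 + 25·214 = 5364 (mod 5725).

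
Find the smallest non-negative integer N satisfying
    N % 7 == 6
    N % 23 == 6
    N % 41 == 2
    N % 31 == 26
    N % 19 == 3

The moduli are pairwise coprime; M = 7·23·41·31·19 = 3887989.
M/7 = 555427; 555427 ≡ 5 (mod 7); 5·3 ≡ 1, so inverse 3.
M/23 = 169043; 169043 ≡ 16 (mod 23); 16·13 ≡ 1, so inverse 13.
M/41 = 94829; 94829 ≡ 37 (mod 41); 37·10 ≡ 1, so inverse 10.
M/31 = 125419; 125419 ≡ 24 (mod 31); 24·22 ≡ 1, so inverse 22.
M/19 = 204631; 204631 ≡ 1 (mod 19), inverse 1.
N ≡ 6·555427·3 + 6·169043·13 + 2·94829·10 + 26·125419·22 + 3·204631·1 = 97433181.
97433181 mod 3887989 = 233456.

233456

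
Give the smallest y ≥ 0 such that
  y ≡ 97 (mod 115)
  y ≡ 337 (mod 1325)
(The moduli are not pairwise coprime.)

Combine the congruences pairwise.
gcd(115, 1325) = 5 and 5 | (337 − 97), so the pair is consistent; merging gives y ≡ 25512 (mod 30475), where 30475 = lcm(115, 1325).
The solution is unique modulo lcm(115, 1325) = 30475.

25512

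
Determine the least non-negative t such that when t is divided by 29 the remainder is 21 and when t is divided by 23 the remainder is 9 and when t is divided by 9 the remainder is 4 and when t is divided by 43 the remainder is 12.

The moduli are pairwise coprime; N = 29·23·9·43 = 258129.
N/29 = 8901; 8901 ≡ 27 (mod 29); 27·14 ≡ 1, so inverse 14.
N/23 = 11223; 11223 ≡ 22 (mod 23); 22·22 ≡ 1, so inverse 22.
N/9 = 28681; 28681 ≡ 7 (mod 9); 7·4 ≡ 1, so inverse 4.
N/43 = 6003; 6003 ≡ 26 (mod 43); 26·5 ≡ 1, so inverse 5.
t ≡ 21·8901·14 + 9·11223·22 + 4·28681·4 + 12·6003·5 = 5658124.
5658124 mod 258129 = 237415.

237415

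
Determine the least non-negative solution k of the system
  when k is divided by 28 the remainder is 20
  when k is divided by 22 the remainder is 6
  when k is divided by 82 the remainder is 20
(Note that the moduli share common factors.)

gcd(28, 22) = 2 and 2 | (6 − 20), so the pair is consistent; merging gives k ≡ 160 (mod 308), where 308 = lcm(28, 22).
gcd(308, 82) = 2 and 2 | (20 − 160), so the pair is consistent; merging gives k ≡ 2316 (mod 12628), where 12628 = lcm(308, 82).
The solution is unique modulo lcm(28, 22, 82) = 12628.

2316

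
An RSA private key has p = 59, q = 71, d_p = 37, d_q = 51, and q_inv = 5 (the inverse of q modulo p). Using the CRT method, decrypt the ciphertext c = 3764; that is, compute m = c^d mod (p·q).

569

m₁ = c^(d_p) mod p: c ≡ 47 (mod 59), and 47^37 mod 59 = 38.
m₂ = c^(d_q) mod q: c ≡ 1 (mod 71), and 1^51 mod 71 = 1.
h = q_inv·(m₁ − m₂) mod p = 5·(38 − 1) mod 59 = 8.
m = m₂ + h·q = 1 + 8·71 = 569.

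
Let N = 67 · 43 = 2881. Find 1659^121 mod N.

1772

Mod 67: 1659 ≡ 51; by Fermat, exponent reduces to 121 mod 66 = 55; 51^55 ≡ 30 (mod 67).
Mod 43: 1659 ≡ 25; by Fermat, exponent reduces to 121 mod 42 = 37; 25^37 ≡ 9 (mod 43).
Combine by CRT: x ≡ 30 (mod 67), x ≡ 9 (mod 43) ⇒ x ≡ 1772 (mod 2881).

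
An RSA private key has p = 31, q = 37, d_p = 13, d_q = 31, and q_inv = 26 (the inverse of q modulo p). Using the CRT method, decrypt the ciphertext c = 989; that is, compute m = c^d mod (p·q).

286

m₁ = c^(d_p) mod p: c ≡ 28 (mod 31), and 28^13 mod 31 = 7.
m₂ = c^(d_q) mod q: c ≡ 27 (mod 37), and 27^31 mod 37 = 27.
h = q_inv·(m₁ − m₂) mod p = 26·(7 − 27) mod 31 = 7.
m = m₂ + h·q = 27 + 7·37 = 286.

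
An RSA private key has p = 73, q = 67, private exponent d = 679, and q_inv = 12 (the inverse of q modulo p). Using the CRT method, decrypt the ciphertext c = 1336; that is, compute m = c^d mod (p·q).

1908

d_p = d mod (p−1) = 679 mod 72 = 31; d_q = d mod (q−1) = 19.
m₁ = c^(d_p) mod p: c ≡ 22 (mod 73), and 22^31 mod 73 = 10.
m₂ = c^(d_q) mod q: c ≡ 63 (mod 67), and 63^19 mod 67 = 32.
h = q_inv·(m₁ − m₂) mod p = 12·(10 − 32) mod 73 = 28.
m = m₂ + h·q = 32 + 28·67 = 1908.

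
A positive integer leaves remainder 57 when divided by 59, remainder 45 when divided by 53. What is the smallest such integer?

3066

From N ≡ 57 (mod 59) write N = 57 + 59t. Substituting into N ≡ 45 (mod 53) gives 59t ≡ 41 (mod 53), and since 6⁻¹ ≡ 9 (mod 53), t ≡ 51. Hence N ≡ 57 + 59·51 = 3066 (mod 3127).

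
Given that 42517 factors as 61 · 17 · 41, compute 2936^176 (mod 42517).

42246

Mod 61: 2936 ≡ 8; by Fermat, exponent reduces to 176 mod 60 = 56; 8^56 ≡ 34 (mod 61).
Mod 17: 2936 ≡ 12; since 16 | 176, by Fermat 12^176 ≡ 1 (mod 17).
Mod 41: 2936 ≡ 25; by Fermat, exponent reduces to 176 mod 40 = 16; 25^16 ≡ 16 (mod 41).
Combine by CRT: x ≡ 34 (mod 61), x ≡ 1 (mod 17), x ≡ 16 (mod 41) ⇒ x ≡ 42246 (mod 42517).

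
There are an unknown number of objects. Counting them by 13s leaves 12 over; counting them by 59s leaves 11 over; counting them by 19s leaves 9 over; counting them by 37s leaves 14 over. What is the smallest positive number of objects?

From N ≡ 12 (mod 13) write N = 12 + 13t. Substituting into N ≡ 11 (mod 59) gives 13t ≡ 58 (mod 59), and since 13⁻¹ ≡ 50 (mod 59), t ≡ 9. Hence N ≡ 12 + 13·9 = 129 (mod 767).
From N ≡ 129 (mod 767) write N = 129 + 767t. Substituting into N ≡ 9 (mod 19) gives 767t ≡ 13 (mod 19), and since 7⁻¹ ≡ 11 (mod 19), t ≡ 10. Hence N ≡ 129 + 767·10 = 7799 (mod 14573).
From N ≡ 7799 (mod 14573) write N = 7799 + 14573t. Substituting into N ≡ 14 (mod 37) gives 14573t ≡ 22 (mod 37), and since 32⁻¹ ≡ 22 (mod 37), t ≡ 3. Hence N ≡ 7799 + 14573·3 = 51518 (mod 539201).

51518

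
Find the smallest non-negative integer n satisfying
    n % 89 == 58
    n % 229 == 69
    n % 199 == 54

The moduli are pairwise coprime; M = 89·229·199 = 4055819.
M/89 = 45571; 45571 ≡ 3 (mod 89); 3·30 ≡ 1, so inverse 30.
M/229 = 17711; 17711 ≡ 78 (mod 229); 78·138 ≡ 1, so inverse 138.
M/199 = 20381; 20381 ≡ 83 (mod 199); 83·12 ≡ 1, so inverse 12.
n ≡ 58·45571·30 + 69·17711·138 + 54·20381·12 = 261144570.
261144570 mod 4055819 = 1572154.

1572154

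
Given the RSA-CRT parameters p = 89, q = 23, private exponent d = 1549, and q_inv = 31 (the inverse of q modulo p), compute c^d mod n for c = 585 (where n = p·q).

1745

d_p = d mod (p−1) = 1549 mod 88 = 53; d_q = d mod (q−1) = 9.
m₁ = c^(d_p) mod p: c ≡ 51 (mod 89), and 51^53 mod 89 = 54.
m₂ = c^(d_q) mod q: c ≡ 10 (mod 23), and 10^9 mod 23 = 20.
h = q_inv·(m₁ − m₂) mod p = 31·(54 − 20) mod 89 = 75.
m = m₂ + h·q = 20 + 75·23 = 1745.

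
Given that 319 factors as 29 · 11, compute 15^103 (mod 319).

251

Mod 29: 15 ≡ 15; by Fermat, exponent reduces to 103 mod 28 = 19; 15^19 ≡ 19 (mod 29).
Mod 11: 15 ≡ 4; by Fermat, exponent reduces to 103 mod 10 = 3; 4^3 ≡ 9 (mod 11).
Combine by CRT: x ≡ 19 (mod 29), x ≡ 9 (mod 11) ⇒ x ≡ 251 (mod 319).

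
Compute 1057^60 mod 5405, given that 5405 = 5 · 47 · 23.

Mod 5: 1057 ≡ 2; since 4 | 60, by Fermat 2^60 ≡ 1 (mod 5).
Mod 47: 1057 ≡ 23; by Fermat, exponent reduces to 60 mod 46 = 14; 23^14 ≡ 42 (mod 47).
Mod 23: 1057 ≡ 22; by Fermat, exponent reduces to 60 mod 22 = 16; 22^16 ≡ 1 (mod 23).
Combine by CRT: x ≡ 1 (mod 5), x ≡ 42 (mod 47), x ≡ 1 (mod 23) ⇒ x ≡ 4601 (mod 5405).

4601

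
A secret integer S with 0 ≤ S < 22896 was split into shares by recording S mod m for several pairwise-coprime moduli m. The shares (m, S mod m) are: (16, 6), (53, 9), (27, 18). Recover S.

8118

From S ≡ 6 (mod 16) write S = 6 + 16t. Substituting into S ≡ 9 (mod 53) gives 16t ≡ 3 (mod 53), and since 16⁻¹ ≡ 10 (mod 53), t ≡ 30. Hence S ≡ 6 + 16·30 = 486 (mod 848).
From S ≡ 486 (mod 848) write S = 486 + 848t. Substituting into S ≡ 18 (mod 27) gives 848t ≡ 18 (mod 27), and since 11⁻¹ ≡ 5 (mod 27), t ≡ 9. Hence S ≡ 486 + 848·9 = 8118 (mod 22896).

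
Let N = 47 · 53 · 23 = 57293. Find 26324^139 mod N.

10297

Mod 47: 26324 ≡ 4; by Fermat, exponent reduces to 139 mod 46 = 1; 4^1 ≡ 4 (mod 47).
Mod 53: 26324 ≡ 36; by Fermat, exponent reduces to 139 mod 52 = 35; 36^35 ≡ 15 (mod 53).
Mod 23: 26324 ≡ 12; by Fermat, exponent reduces to 139 mod 22 = 7; 12^7 ≡ 16 (mod 23).
Combine by CRT: x ≡ 4 (mod 47), x ≡ 15 (mod 53), x ≡ 16 (mod 23) ⇒ x ≡ 10297 (mod 57293).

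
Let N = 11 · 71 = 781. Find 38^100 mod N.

Mod 11: 38 ≡ 5; since 10 | 100, by Fermat 5^100 ≡ 1 (mod 11).
Mod 71: 38 ≡ 38; by Fermat, exponent reduces to 100 mod 70 = 30; 38^30 ≡ 32 (mod 71).
Combine by CRT: x ≡ 1 (mod 11), x ≡ 32 (mod 71) ⇒ x ≡ 529 (mod 781).

529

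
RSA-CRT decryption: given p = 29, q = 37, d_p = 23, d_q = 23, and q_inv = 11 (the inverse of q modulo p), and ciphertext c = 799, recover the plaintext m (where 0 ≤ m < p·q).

m₁ = c^(d_p) mod p: c ≡ 16 (mod 29), and 16^23 mod 29 = 24.
m₂ = c^(d_q) mod q: c ≡ 22 (mod 37), and 22^23 mod 37 = 24.
h = q_inv·(m₁ − m₂) mod p = 11·(24 − 24) mod 29 = 0.
m = m₂ + h·q = 24 + 0·37 = 24.

24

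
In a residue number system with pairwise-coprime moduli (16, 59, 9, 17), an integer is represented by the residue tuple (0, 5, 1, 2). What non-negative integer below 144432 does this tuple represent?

The moduli are pairwise coprime; N = 16·59·9·17 = 144432.
N/16 = 9027; 9027 ≡ 3 (mod 16); 3·11 ≡ 1, so inverse 11.
N/59 = 2448; 2448 ≡ 29 (mod 59); 29·57 ≡ 1, so inverse 57.
N/9 = 16048; 16048 ≡ 1 (mod 9), inverse 1.
N/17 = 8496; 8496 ≡ 13 (mod 17); 13·4 ≡ 1, so inverse 4.
x ≡ 0·9027·11 + 5·2448·57 + 1·16048·1 + 2·8496·4 = 781696.
781696 mod 144432 = 59536.

59536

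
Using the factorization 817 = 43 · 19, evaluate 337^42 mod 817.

216

Mod 43: 337 ≡ 36; since 42 | 42, by Fermat 36^42 ≡ 1 (mod 43).
Mod 19: 337 ≡ 14; by Fermat, exponent reduces to 42 mod 18 = 6; 14^6 ≡ 7 (mod 19).
Combine by CRT: x ≡ 1 (mod 43), x ≡ 7 (mod 19) ⇒ x ≡ 216 (mod 817).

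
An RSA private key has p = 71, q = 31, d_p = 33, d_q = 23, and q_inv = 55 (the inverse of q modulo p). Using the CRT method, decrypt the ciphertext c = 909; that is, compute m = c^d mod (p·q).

1161

m₁ = c^(d_p) mod p: c ≡ 57 (mod 71), and 57^33 mod 71 = 25.
m₂ = c^(d_q) mod q: c ≡ 10 (mod 31), and 10^23 mod 31 = 14.
h = q_inv·(m₁ − m₂) mod p = 55·(25 − 14) mod 71 = 37.
m = m₂ + h·q = 14 + 37·31 = 1161.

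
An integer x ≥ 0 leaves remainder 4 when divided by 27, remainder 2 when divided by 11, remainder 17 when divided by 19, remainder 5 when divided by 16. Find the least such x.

84757

From x ≡ 4 (mod 27) write x = 4 + 27t. Substituting into x ≡ 2 (mod 11) gives 27t ≡ 9 (mod 11), and since 5⁻¹ ≡ 9 (mod 11), t ≡ 4. Hence x ≡ 4 + 27·4 = 112 (mod 297).
From x ≡ 112 (mod 297) write x = 112 + 297t. Substituting into x ≡ 17 (mod 19) gives 297t ≡ 0 (mod 19), and since 12⁻¹ ≡ 8 (mod 19), t ≡ 0. Hence x ≡ 112 + 297·0 = 112 (mod 5643).
From x ≡ 112 (mod 5643) write x = 112 + 5643t. Substituting into x ≡ 5 (mod 16) gives 5643t ≡ 5 (mod 16), and since 11⁻¹ ≡ 3 (mod 16), t ≡ 15. Hence x ≡ 112 + 5643·15 = 84757 (mod 90288).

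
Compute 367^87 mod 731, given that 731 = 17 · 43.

Mod 17: 367 ≡ 10; by Fermat, exponent reduces to 87 mod 16 = 7; 10^7 ≡ 5 (mod 17).
Mod 43: 367 ≡ 23; by Fermat, exponent reduces to 87 mod 42 = 3; 23^3 ≡ 41 (mod 43).
Combine by CRT: x ≡ 5 (mod 17), x ≡ 41 (mod 43) ⇒ x ≡ 600 (mod 731).

600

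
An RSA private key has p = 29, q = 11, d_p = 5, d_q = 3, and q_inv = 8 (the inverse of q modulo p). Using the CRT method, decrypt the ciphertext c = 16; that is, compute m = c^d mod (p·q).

m₁ = c^(d_p) mod p: c ≡ 16 (mod 29), and 16^5 mod 29 = 23.
m₂ = c^(d_q) mod q: c ≡ 5 (mod 11), and 5^3 mod 11 = 4.
h = q_inv·(m₁ − m₂) mod p = 8·(23 − 4) mod 29 = 7.
m = m₂ + h·q = 4 + 7·11 = 81.

81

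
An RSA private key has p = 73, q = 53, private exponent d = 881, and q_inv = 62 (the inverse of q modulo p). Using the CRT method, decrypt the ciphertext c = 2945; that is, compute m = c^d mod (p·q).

984

d_p = d mod (p−1) = 881 mod 72 = 17; d_q = d mod (q−1) = 49.
m₁ = c^(d_p) mod p: c ≡ 25 (mod 73), and 25^17 mod 73 = 35.
m₂ = c^(d_q) mod q: c ≡ 30 (mod 53), and 30^49 mod 53 = 30.
h = q_inv·(m₁ − m₂) mod p = 62·(35 − 30) mod 73 = 18.
m = m₂ + h·q = 30 + 18·53 = 984.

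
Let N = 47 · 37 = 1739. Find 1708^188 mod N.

Mod 47: 1708 ≡ 16; by Fermat, exponent reduces to 188 mod 46 = 4; 16^4 ≡ 18 (mod 47).
Mod 37: 1708 ≡ 6; by Fermat, exponent reduces to 188 mod 36 = 8; 6^8 ≡ 1 (mod 37).
Combine by CRT: x ≡ 18 (mod 47), x ≡ 1 (mod 37) ⇒ x ≡ 112 (mod 1739).

112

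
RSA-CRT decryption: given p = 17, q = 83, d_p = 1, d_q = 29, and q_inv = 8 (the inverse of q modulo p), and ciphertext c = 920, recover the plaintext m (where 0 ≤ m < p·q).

m₁ = c^(d_p) mod p: c ≡ 2 (mod 17), and 2^1 mod 17 = 2.
m₂ = c^(d_q) mod q: c ≡ 7 (mod 83), and 7^29 mod 83 = 78.
h = q_inv·(m₁ − m₂) mod p = 8·(2 − 78) mod 17 = 4.
m = m₂ + h·q = 78 + 4·83 = 410.

410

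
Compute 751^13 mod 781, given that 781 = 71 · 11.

Mod 71: 751 ≡ 41; 41^13 ≡ 26 (mod 71).
Mod 11: 751 ≡ 3; by Fermat, exponent reduces to 13 mod 10 = 3; 3^3 ≡ 5 (mod 11).
Combine by CRT: x ≡ 26 (mod 71), x ≡ 5 (mod 11) ⇒ x ≡ 665 (mod 781).

665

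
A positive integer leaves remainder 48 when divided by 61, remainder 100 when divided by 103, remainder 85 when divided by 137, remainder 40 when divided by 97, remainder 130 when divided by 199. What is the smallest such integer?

The moduli are pairwise coprime; N = 61·103·137·97·199 = 16615462613.
N/61 = 272384633; 272384633 ≡ 52 (mod 61); 52·27 ≡ 1, so inverse 27.
N/103 = 161315171; 161315171 ≡ 73 (mod 103); 73·24 ≡ 1, so inverse 24.
N/137 = 121280749; 121280749 ≡ 129 (mod 137); 129·17 ≡ 1, so inverse 17.
N/97 = 171293429; 171293429 ≡ 62 (mod 97); 62·36 ≡ 1, so inverse 36.
N/199 = 83494787; 83494787 ≡ 158 (mod 199); 158·165 ≡ 1, so inverse 165.
a ≡ 48·272384633·27 + 100·161315171·24 + 85·121280749·17 + 40·171293429·36 + 130·83494787·165 = 2953043295983.
2953043295983 mod 16615462613 = 12106413482.

12106413482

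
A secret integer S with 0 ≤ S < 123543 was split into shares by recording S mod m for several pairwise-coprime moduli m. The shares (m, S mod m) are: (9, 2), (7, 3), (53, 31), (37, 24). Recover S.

79796

The moduli are pairwise coprime; N = 9·7·53·37 = 123543.
N/9 = 13727; 13727 ≡ 2 (mod 9); 2·5 ≡ 1, so inverse 5.
N/7 = 17649; 17649 ≡ 2 (mod 7); 2·4 ≡ 1, so inverse 4.
N/53 = 2331; 2331 ≡ 52 (mod 53); 52·52 ≡ 1, so inverse 52.
N/37 = 3339; 3339 ≡ 9 (mod 37); 9·33 ≡ 1, so inverse 33.
S ≡ 2·13727·5 + 3·17649·4 + 31·2331·52 + 24·3339·33 = 6751118.
6751118 mod 123543 = 79796.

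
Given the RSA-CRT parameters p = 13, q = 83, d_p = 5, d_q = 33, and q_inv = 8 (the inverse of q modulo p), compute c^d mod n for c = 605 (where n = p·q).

m₁ = c^(d_p) mod p: c ≡ 7 (mod 13), and 7^5 mod 13 = 11.
m₂ = c^(d_q) mod q: c ≡ 24 (mod 83), and 24^33 mod 83 = 66.
h = q_inv·(m₁ − m₂) mod p = 8·(11 − 66) mod 13 = 2.
m = m₂ + h·q = 66 + 2·83 = 232.

232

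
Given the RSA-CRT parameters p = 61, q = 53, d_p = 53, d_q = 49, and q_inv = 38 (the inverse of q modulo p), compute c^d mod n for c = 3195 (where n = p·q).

m₁ = c^(d_p) mod p: c ≡ 23 (mod 61), and 23^53 mod 61 = 33.
m₂ = c^(d_q) mod q: c ≡ 15 (mod 53), and 15^49 mod 53 = 28.
h = q_inv·(m₁ − m₂) mod p = 38·(33 − 28) mod 61 = 7.
m = m₂ + h·q = 28 + 7·53 = 399.

399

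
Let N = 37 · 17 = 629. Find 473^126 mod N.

36

Mod 37: 473 ≡ 29; by Fermat, exponent reduces to 126 mod 36 = 18; 29^18 ≡ 36 (mod 37).
Mod 17: 473 ≡ 14; by Fermat, exponent reduces to 126 mod 16 = 14; 14^14 ≡ 2 (mod 17).
Combine by CRT: x ≡ 36 (mod 37), x ≡ 2 (mod 17) ⇒ x ≡ 36 (mod 629).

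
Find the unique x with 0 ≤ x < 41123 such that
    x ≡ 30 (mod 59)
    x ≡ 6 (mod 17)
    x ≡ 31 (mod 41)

17907

The moduli are pairwise coprime; N = 59·17·41 = 41123.
N/59 = 697; 697 ≡ 48 (mod 59); 48·16 ≡ 1, so inverse 16.
N/17 = 2419; 2419 ≡ 5 (mod 17); 5·7 ≡ 1, so inverse 7.
N/41 = 1003; 1003 ≡ 19 (mod 41); 19·13 ≡ 1, so inverse 13.
x ≡ 30·697·16 + 6·2419·7 + 31·1003·13 = 840367.
840367 mod 41123 = 17907.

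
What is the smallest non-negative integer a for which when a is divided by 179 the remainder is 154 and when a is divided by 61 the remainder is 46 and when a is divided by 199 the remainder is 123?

From a ≡ 154 (mod 179) write a = 154 + 179t. Substituting into a ≡ 46 (mod 61) gives 179t ≡ 14 (mod 61), and since 57⁻¹ ≡ 15 (mod 61), t ≡ 27. Hence a ≡ 154 + 179·27 = 4987 (mod 10919).
From a ≡ 4987 (mod 10919) write a = 4987 + 10919t. Substituting into a ≡ 123 (mod 199) gives 10919t ≡ 111 (mod 199), and since 173⁻¹ ≡ 176 (mod 199), t ≡ 34. Hence a ≡ 4987 + 10919·34 = 376233 (mod 2172881).

376233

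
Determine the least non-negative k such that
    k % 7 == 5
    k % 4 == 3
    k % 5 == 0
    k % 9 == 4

From k ≡ 5 (mod 7) write k = 5 + 7t. Substituting into k ≡ 3 (mod 4) gives 7t ≡ 2 (mod 4), and since 3⁻¹ ≡ 3 (mod 4), t ≡ 2. Hence k ≡ 5 + 7·2 = 19 (mod 28).
From k ≡ 19 (mod 28) write k = 19 + 28t. Substituting into k ≡ 0 (mod 5) gives 28t ≡ 1 (mod 5), and since 3⁻¹ ≡ 2 (mod 5), t ≡ 2. Hence k ≡ 19 + 28·2 = 75 (mod 140).
From k ≡ 75 (mod 140) write k = 75 + 140t. Substituting into k ≡ 4 (mod 9) gives 140t ≡ 1 (mod 9), and since 5⁻¹ ≡ 2 (mod 9), t ≡ 2. Hence k ≡ 75 + 140·2 = 355 (mod 1260).

355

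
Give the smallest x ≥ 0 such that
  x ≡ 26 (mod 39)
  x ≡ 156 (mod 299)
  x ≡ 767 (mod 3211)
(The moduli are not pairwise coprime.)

gcd(39, 299) = 13 and 13 | (156 − 26), so the pair is consistent; merging gives x ≡ 455 (mod 897), where 897 = lcm(39, 299).
gcd(897, 3211) = 13 and 13 | (767 − 455), so the pair is consistent; merging gives x ≡ 87464 (mod 221559), where 221559 = lcm(897, 3211).
The solution is unique modulo lcm(39, 299, 3211) = 221559.

87464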